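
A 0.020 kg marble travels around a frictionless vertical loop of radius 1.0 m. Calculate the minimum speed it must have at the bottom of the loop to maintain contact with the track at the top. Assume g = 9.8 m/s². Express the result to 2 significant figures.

v = 7.0 m/s

At the top: mg = mv_top²/r ⇒ v_top² = gr = 9.800 m²/s²
Energy from bottom to top (height 2r): ½mv_bot² = ½mv_top² + mg(2r)
v_bot² = gr + 4gr = 5gr = 49.00
v_bot = √(5gr) = 7.000 m/s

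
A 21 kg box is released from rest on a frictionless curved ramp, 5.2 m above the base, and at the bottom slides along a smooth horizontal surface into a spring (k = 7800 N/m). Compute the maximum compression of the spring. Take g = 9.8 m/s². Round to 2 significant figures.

x = 0.52 m

Energy conservation (no friction) from release to max compression: mgh = ½kx²
x = √(2mgh/k) = √(2 × 21 × 9.8 × 5.2 / 7800) = 0.5238 m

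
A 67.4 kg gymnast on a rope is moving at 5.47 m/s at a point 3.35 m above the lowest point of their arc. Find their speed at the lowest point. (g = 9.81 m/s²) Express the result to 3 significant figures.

Energy conservation between the two points: ½mv₀² + mgh = ½mv²
v² = v₀² + 2gh = (5.47)² + 2(9.81)(3.35) = 95.648
v = √95.648 = 9.780 m/s

v = 9.78 m/s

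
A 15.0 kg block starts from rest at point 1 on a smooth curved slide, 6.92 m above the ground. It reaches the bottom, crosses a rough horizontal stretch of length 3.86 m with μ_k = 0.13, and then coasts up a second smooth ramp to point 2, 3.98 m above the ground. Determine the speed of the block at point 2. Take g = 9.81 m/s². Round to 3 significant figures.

v = 6.92 m/s

Energy at 1: mgh₁ = (15.0)(9.81)(6.92) = 1018.3 J
Friction loss: W_f = μ_k mg d = 73.84 J
At 2: ½mv² + mgh₂ = mgh₁ − W_f
½mv² = 1018.3 − 73.84 − 585.66 = 358.78 J
v = √(2 × 358.78/15.0) = 6.916 m/s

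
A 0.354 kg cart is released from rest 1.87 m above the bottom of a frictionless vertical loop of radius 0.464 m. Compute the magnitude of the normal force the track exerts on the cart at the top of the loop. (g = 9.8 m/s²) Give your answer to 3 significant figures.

N = 10.6 N

Energy from release to top (height 2r): mgh = ½mv_top² + mg(2r)
v_top² = 2g(h − 2r) = 2(9.8)(1.87 − 0.9280) = 18.463 m²/s²
At the top, both N and weight point toward the centre: N + mg = mv_top²/r
N = m(v_top²/r − g) = 0.354(18.463/0.464 − 9.8) = 10.62 N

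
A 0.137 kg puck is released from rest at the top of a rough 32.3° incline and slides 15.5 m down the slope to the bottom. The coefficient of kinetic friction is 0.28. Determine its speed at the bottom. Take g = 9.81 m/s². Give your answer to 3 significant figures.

v = 9.51 m/s

Energy: mgh = ½mv² + W_f, with h = L sinθ and W_f = μ_k (mg cosθ) L
mgh = mgL sinθ = (0.137)(9.81)(15.5)sin32.3° = 11.131 J
W_f = μ_k mg cosθ · L = (0.28)(0.137)(9.81)cos32.3°·15.5 = 4.930 J
½mv² = 11.131 − 4.930 = 6.2011 J
v = √(2 × 6.2011/0.137) = 9.515 m/s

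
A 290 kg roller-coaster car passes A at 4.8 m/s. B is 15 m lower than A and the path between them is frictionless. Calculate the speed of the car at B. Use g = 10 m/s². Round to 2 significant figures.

Energy conservation between the two points: ½mv₀² + mgh = ½mv²
v² = v₀² + 2gh = (4.8)² + 2(10)(15) = 323.04
v = √323.04 = 17.97 m/s

v = 18 m/s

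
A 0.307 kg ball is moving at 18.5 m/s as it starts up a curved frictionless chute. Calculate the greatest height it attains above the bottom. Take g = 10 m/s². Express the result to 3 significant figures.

By energy conservation, ½mv² = mgh
h = v²/(2g) = 18.5²/(2 × 10) = 17.11 m

h = 17.1 m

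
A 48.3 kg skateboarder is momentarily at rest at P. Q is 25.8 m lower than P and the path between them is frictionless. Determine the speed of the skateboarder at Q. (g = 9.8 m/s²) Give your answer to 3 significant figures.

Energy conservation between the two points: mgh = ½mv²
v = √(2gh) = √(2 × 9.8 × 25.8) = √505.68 = 22.49 m/s

v = 22.5 m/s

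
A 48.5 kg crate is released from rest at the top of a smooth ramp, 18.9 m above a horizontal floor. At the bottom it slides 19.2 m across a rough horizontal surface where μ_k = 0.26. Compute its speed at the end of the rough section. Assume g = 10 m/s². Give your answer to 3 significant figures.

v = 16.7 m/s

Applying the work–energy principle:
mgh = ½mv² + μ_k m g d
W_f = μ_k mg d = (0.26)(48.5)(10)(19.2) = 2421 J
½mv² = mgh − W_f = 9166.5 − 2421 = 6745.4 J
v = √(2 × 6745.4/48.5) = 16.68 m/s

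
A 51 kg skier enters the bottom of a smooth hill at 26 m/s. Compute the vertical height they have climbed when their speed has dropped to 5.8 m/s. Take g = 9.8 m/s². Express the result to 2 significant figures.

h = 33 m

Energy balance between the two points: ½mv₁² = ½mv₂² + mgh
h = (v₁² − v₂²)/(2g) = (26² − 5.8²)/(2 × 9.8) = 32.77 m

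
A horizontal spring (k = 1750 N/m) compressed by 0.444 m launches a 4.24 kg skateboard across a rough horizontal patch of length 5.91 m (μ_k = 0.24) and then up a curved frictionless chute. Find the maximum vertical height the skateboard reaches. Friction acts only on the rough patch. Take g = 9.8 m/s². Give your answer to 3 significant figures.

Spring energy: E₀ = ½kx² = ½(1750)(0.444)² = 172.49 J
Friction: W_f = μ_k mg d = (0.24)(4.24)(9.8)(5.91) = 58.94 J
Energy at base of ramp: E = 172.49 − 58.94 = 113.56 J
At max height all remaining energy is PE: mgh = E ⇒ h = E/(mg) = 113.56/(4.24 × 9.8) = 2.733 m

h = 2.73 m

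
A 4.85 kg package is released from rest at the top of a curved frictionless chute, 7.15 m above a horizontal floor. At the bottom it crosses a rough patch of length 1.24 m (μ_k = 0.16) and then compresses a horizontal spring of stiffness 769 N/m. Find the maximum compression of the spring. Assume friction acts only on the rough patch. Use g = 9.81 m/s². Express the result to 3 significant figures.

x = 0.927 m

Initial energy: E₁ = mgh = (4.85)(9.81)(7.15) = 340.19 J
Friction removes W_f = μ_k mg d = (0.16)(4.85)(9.81)(1.24) = 9.440 J
Energy reaching the spring: E = 340.19 − 9.440 = 330.75 J
At max compression ½kx² = E ⇒ x = √(2E/k) = √(2 × 330.75/769) = 0.9275 m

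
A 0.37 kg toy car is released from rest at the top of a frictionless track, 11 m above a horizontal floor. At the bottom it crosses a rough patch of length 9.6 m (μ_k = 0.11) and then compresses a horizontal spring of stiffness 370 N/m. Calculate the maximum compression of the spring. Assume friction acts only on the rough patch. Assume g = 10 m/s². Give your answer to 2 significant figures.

x = 0.45 m

Initial energy: E₁ = mgh = (0.37)(10)(11) = 40.700 J
Friction removes W_f = μ_k mg d = (0.11)(0.37)(10)(9.6) = 3.907 J
Energy reaching the spring: E = 40.700 − 3.907 = 36.793 J
At max compression ½kx² = E ⇒ x = √(2E/k) = √(2 × 36.793/370) = 0.4460 m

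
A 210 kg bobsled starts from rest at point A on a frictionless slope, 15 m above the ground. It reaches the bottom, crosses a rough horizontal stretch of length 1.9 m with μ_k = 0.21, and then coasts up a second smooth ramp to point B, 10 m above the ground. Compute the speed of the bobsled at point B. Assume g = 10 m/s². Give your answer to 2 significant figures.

v = 9.6 m/s

Energy at A: mgh₁ = (210)(10)(15) = 31500 J
Friction loss: W_f = μ_k mg d = 837.9 J
At B: ½mv² + mgh₂ = mgh₁ − W_f
½mv² = 31500 − 837.9 − 21000 = 9662.1 J
v = √(2 × 9662.1/210) = 9.593 m/s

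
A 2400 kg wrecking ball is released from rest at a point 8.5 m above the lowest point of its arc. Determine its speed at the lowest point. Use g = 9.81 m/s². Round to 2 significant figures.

Equating total energy at the two states: mgh = ½mv²
v = √(2gh) = √(2 × 9.81 × 8.5) = √166.77 = 12.91 m/s

v = 13 m/s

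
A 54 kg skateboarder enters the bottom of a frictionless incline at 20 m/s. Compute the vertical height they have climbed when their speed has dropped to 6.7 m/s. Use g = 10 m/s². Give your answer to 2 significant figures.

h = 18 m

Energy balance between the two points: ½mv₁² = ½mv₂² + mgh
h = (v₁² − v₂²)/(2g) = (20² − 6.7²)/(2 × 10) = 17.76 m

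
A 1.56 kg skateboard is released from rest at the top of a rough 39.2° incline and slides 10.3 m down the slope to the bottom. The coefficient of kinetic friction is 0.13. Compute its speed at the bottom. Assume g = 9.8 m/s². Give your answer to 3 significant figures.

Work–energy: mg(L sinθ) − μ_k(mg cosθ)L = ½mv²
mgh = mgL sinθ = (1.56)(9.8)(10.3)sin39.2° = 99.523 J
W_f = μ_k mg cosθ · L = (0.13)(1.56)(9.8)cos39.2°·10.3 = 15.86 J
½mv² = 99.523 − 15.86 = 83.660 J
v = √(2 × 83.660/1.56) = 10.36 m/s

v = 10.4 m/s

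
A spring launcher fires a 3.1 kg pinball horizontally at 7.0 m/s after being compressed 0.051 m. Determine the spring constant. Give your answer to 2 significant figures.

k = 58000 N/m

Energy stored in the spring equals the launch KE: ½kx² = ½mv²
k = mv²/x² = (3.1)(7.0)²/(0.051)² = 58401 N/m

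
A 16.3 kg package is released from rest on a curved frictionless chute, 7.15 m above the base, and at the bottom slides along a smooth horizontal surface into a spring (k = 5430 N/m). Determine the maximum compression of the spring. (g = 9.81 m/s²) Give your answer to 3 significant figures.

Gravitational PE at the top equals spring PE at max compression: mgh = ½kx²
x = √(2mgh/k) = √(2 × 16.3 × 9.81 × 7.15 / 5430) = 0.6489 m

x = 0.649 m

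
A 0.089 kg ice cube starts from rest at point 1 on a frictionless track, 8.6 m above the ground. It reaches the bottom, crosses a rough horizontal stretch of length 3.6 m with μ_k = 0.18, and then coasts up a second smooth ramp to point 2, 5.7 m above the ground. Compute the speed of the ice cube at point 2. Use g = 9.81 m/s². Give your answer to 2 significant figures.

v = 6.6 m/s

Energy at 1: mgh₁ = (0.089)(9.81)(8.6) = 7.5086 J
Friction loss: W_f = μ_k mg d = 0.5658 J
At 2: ½mv² + mgh₂ = mgh₁ − W_f
½mv² = 7.5086 − 0.5658 − 4.9766 = 1.9662 J
v = √(2 × 1.9662/0.089) = 6.647 m/s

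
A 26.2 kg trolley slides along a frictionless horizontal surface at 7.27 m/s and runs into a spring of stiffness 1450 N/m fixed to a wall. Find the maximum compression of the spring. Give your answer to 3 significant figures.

All KE is stored as spring PE at maximum compression: ½mv² = ½kx²
x = v√(m/k) = 7.27 × √(26.2/1450) = 0.9772 m

x = 0.977 m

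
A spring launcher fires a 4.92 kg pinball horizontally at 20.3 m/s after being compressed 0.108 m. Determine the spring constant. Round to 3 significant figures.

k = 174000 N/m

Energy stored in the spring equals the launch KE: ½kx² = ½mv²
k = mv²/x² = (4.92)(20.3)²/(0.108)² = 173824 N/m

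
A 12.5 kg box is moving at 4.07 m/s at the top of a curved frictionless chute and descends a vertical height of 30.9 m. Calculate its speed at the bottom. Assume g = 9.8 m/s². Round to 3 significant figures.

By conservation of mechanical energy, ½mv₀² + mgh = ½mv²
The mass cancels from both sides.
v² = v₀² + 2gh = (4.07)² + 2(9.8)(30.9) = 622.20
v = √622.20 = 24.94 m/s

v = 24.9 m/s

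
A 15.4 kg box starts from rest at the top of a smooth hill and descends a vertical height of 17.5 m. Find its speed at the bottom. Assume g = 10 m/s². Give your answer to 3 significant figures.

Energy conservation between the two points: mgh = ½mv²
v = √(2gh) = √(2 × 10 × 17.5) = √350.00 = 18.71 m/s

v = 18.7 m/s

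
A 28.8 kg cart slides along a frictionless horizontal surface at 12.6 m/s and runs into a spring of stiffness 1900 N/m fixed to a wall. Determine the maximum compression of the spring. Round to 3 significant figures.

x = 1.55 m

Conservation of energy between contact and max compression: ½mv² = ½kx²
x = v√(m/k) = 12.6 × √(28.8/1900) = 1.551 m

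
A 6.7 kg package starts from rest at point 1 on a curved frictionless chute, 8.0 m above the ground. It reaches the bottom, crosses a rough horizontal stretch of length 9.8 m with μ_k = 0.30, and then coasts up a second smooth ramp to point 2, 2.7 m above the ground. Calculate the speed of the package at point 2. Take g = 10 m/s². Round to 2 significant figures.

v = 6.9 m/s

Energy at 1: mgh₁ = (6.7)(10)(8.0) = 536.00 J
Friction loss: W_f = μ_k mg d = 197.0 J
At 2: ½mv² + mgh₂ = mgh₁ − W_f
½mv² = 536.00 − 197.0 − 180.90 = 158.12 J
v = √(2 × 158.12/6.7) = 6.870 m/s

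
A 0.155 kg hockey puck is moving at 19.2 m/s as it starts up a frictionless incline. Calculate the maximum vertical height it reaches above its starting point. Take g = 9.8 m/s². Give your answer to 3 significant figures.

Setting KE at the bottom equal to PE gained: ½mv² = mgh
h = v²/(2g) = 19.2²/(2 × 9.8) = 18.81 m

h = 18.8 m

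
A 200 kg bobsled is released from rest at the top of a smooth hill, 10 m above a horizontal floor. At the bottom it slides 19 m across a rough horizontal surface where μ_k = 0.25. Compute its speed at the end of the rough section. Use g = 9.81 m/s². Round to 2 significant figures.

v = 10 m/s

Energy at the top = energy at the end + work done against friction:
mgh = ½mv² + μ_k m g d
W_f = μ_k mg d = (0.25)(200)(9.81)(19) = 9320 J
½mv² = mgh − W_f = 19620 − 9320 = 10300 J
v = √(2 × 10300/200) = 10.15 m/s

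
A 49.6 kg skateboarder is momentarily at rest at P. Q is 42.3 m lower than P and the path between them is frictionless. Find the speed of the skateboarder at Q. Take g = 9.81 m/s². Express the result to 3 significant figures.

v = 28.8 m/s

Mechanical energy is conserved (no friction): mgh = ½mv²
v = √(2gh) = √(2 × 9.81 × 42.3) = √829.93 = 28.81 m/s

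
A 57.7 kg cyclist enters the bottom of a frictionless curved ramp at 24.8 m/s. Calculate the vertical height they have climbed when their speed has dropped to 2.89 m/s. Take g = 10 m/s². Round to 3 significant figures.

Energy balance between the two points: ½mv₁² = ½mv₂² + mgh
h = (v₁² − v₂²)/(2g) = (24.8² − 2.89²)/(2 × 10) = 30.33 m

h = 30.3 m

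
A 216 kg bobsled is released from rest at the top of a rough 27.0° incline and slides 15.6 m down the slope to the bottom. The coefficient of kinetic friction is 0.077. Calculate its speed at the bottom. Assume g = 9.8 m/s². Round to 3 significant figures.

Taking the bottom as reference, mgh = ½mv² + μ_k N L with h = L sinθ, N = mg cosθ:
mgh = mgL sinθ = (216)(9.8)(15.6)sin27.0° = 14992 J
W_f = μ_k mg cosθ · L = (0.077)(216)(9.8)cos27.0°·15.6 = 2266 J
½mv² = 14992 − 2266 = 12726 J
v = √(2 × 12726/216) = 10.86 m/s

v = 10.9 m/s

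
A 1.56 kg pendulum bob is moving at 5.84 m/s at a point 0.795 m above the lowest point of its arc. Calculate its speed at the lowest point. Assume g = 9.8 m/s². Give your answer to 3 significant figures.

v = 7.05 m/s

Mechanical energy is conserved (no friction): ½mv₀² + mgh = ½mv²
The mass cancels from both sides.
v² = v₀² + 2gh = (5.84)² + 2(9.8)(0.795) = 49.688
v = √49.688 = 7.049 m/s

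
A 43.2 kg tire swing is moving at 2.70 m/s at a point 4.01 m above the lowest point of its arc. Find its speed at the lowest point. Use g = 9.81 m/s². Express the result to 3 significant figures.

By conservation of mechanical energy, ½mv₀² + mgh = ½mv²
v² = v₀² + 2gh = (2.70)² + 2(9.81)(4.01) = 85.966
v = √85.966 = 9.272 m/s

v = 9.27 m/s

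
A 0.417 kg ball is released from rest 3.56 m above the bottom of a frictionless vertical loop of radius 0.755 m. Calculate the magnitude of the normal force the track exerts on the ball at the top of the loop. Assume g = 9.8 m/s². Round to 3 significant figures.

Energy from release to top (height 2r): mgh = ½mv_top² + mg(2r)
v_top² = 2g(h − 2r) = 2(9.8)(3.56 − 1.510) = 40.180 m²/s²
At the top, both N and weight point toward the centre: N + mg = mv_top²/r
N = m(v_top²/r − g) = 0.417(40.180/0.755 − 9.8) = 18.11 N

N = 18.1 N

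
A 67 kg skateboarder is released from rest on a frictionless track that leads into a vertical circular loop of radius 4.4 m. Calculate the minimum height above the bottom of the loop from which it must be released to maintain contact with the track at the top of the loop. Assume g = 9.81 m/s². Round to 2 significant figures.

h = 11 m

At the top, for minimum speed gravity alone supplies the centripetal force: mg = mv_top²/r ⇒ v_top² = gr = 43.16 m²/s²
Energy conservation from release height h to the top (height 2r): mgh = ½mv_top² + mg(2r)
h = v_top²/(2g) + 2r = r/2 + 2r = 5r/2 = 11.00 m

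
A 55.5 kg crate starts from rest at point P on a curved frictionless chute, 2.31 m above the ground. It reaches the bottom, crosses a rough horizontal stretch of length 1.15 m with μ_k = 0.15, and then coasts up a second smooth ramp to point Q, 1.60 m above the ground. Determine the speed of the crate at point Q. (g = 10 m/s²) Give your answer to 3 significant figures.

v = 3.28 m/s

Energy at P: mgh₁ = (55.5)(10)(2.31) = 1282.0 J
Friction loss: W_f = μ_k mg d = 95.74 J
At Q: ½mv² + mgh₂ = mgh₁ − W_f
½mv² = 1282.0 − 95.74 − 888.00 = 298.31 J
v = √(2 × 298.31/55.5) = 3.279 m/s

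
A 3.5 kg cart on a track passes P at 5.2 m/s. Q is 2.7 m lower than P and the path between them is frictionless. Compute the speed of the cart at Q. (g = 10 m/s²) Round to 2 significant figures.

Equating total energy at the two states: ½mv₀² + mgh = ½mv²
v² = v₀² + 2gh = (5.2)² + 2(10)(2.7) = 81.040
v = √81.040 = 9.002 m/s

v = 9.0 m/s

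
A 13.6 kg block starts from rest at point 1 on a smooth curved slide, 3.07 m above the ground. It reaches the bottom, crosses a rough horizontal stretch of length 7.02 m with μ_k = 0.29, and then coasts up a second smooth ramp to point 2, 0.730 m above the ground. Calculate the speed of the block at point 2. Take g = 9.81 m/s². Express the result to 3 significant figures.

Energy at 1: mgh₁ = (13.6)(9.81)(3.07) = 409.59 J
Friction loss: W_f = μ_k mg d = 271.6 J
At 2: ½mv² + mgh₂ = mgh₁ − W_f
½mv² = 409.59 − 271.6 − 97.394 = 40.585 J
v = √(2 × 40.585/13.6) = 2.443 m/s

v = 2.44 m/s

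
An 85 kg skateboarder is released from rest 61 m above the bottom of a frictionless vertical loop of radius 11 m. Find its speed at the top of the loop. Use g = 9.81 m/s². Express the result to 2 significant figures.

Energy conservation: mgh = ½mv_top² + mg(2r)
v_top² = 2g(h − 2r) = 2(9.81)(61 − 22.00) = 765.2
v_top = 27.66 m/s

v = 28 m/s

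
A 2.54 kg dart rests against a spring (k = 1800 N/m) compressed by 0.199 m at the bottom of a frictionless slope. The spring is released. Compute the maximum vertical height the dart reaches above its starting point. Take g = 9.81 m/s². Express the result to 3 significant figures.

h = 1.43 m

All spring PE becomes gravitational PE at the highest point: ½kx² = mgh
h = kx²/(2mg) = (1800)(0.199)²/(2 × 2.54 × 9.81) = 1.430 m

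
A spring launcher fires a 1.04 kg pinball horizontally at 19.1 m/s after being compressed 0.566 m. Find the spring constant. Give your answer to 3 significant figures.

½kx² = ½mv²
k = mv²/x² = (1.04)(19.1)²/(0.566)² = 1184 N/m

k = 1180 N/m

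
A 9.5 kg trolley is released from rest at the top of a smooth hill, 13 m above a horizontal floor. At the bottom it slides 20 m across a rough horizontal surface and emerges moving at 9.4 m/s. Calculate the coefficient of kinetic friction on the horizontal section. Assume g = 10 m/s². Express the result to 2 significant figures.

Energy bookkeeping (friction removes W_f = μ_k N d):
mgh = ½mv² + μ_k m g d
mgh = 1235.0 J; ½mv² = 419.71 J
W_f = 1235.0 − 419.71 = 815.3 J
μ_k = W_f/(mg·d) = 815.3/(95.00 × 20) = 0.4291

μ_k = 0.43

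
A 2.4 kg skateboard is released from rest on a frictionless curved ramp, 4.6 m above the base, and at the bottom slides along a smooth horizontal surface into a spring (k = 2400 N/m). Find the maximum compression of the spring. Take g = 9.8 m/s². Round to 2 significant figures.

x = 0.30 m

Energy conservation (no friction) from release to max compression: mgh = ½kx²
x = √(2mgh/k) = √(2 × 2.4 × 9.8 × 4.6 / 2400) = 0.3003 m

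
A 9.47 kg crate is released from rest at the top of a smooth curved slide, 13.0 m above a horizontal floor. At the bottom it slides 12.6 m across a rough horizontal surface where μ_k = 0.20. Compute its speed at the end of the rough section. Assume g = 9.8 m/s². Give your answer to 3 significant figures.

Energy bookkeeping (friction removes W_f = μ_k N d):
mgh = ½mv² + μ_k m g d
W_f = μ_k mg d = (0.20)(9.47)(9.8)(12.6) = 233.9 J
½mv² = mgh − W_f = 1206.5 − 233.9 = 972.61 J
v = √(2 × 972.61/9.47) = 14.33 m/s

v = 14.3 m/s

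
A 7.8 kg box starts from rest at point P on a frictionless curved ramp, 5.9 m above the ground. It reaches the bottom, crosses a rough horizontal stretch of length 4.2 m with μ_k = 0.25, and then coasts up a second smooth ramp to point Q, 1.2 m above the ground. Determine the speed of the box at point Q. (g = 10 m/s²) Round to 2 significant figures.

v = 8.5 m/s

Energy at P: mgh₁ = (7.8)(10)(5.9) = 460.20 J
Friction loss: W_f = μ_k mg d = 81.90 J
At Q: ½mv² + mgh₂ = mgh₁ − W_f
½mv² = 460.20 − 81.90 − 93.600 = 284.70 J
v = √(2 × 284.70/7.8) = 8.544 m/s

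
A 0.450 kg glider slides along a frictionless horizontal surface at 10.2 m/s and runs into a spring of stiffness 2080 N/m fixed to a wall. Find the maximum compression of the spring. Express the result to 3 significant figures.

x = 0.150 m

All KE is stored as spring PE at maximum compression: ½mv² = ½kx²
x = v√(m/k) = 10.2 × √(0.450/2080) = 0.1500 m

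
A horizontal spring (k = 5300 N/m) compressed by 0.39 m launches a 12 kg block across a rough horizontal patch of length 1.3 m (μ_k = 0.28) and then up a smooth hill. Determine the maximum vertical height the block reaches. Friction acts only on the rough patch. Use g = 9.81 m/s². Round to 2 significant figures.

h = 3.1 m

Spring energy: E₀ = ½kx² = ½(5300)(0.39)² = 403.06 J
Friction: W_f = μ_k mg d = (0.28)(12)(9.81)(1.3) = 42.85 J
Energy at base of ramp: E = 403.06 − 42.85 = 360.21 J
At max height all remaining energy is PE: mgh = E ⇒ h = E/(mg) = 360.21/(12 × 9.81) = 3.060 m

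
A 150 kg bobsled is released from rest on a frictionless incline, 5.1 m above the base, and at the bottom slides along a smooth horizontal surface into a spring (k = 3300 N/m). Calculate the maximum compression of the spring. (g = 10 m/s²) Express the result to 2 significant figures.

Energy conservation (no friction) from release to max compression: mgh = ½kx²
x = √(2mgh/k) = √(2 × 150 × 10 × 5.1 / 3300) = 2.153 m

x = 2.2 m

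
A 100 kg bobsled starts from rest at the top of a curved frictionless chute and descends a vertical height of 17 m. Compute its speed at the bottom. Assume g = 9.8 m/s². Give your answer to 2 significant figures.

v = 18 m/s

By conservation of mechanical energy, mgh = ½mv²
v = √(2gh) = √(2 × 9.8 × 17) = √333.20 = 18.25 m/s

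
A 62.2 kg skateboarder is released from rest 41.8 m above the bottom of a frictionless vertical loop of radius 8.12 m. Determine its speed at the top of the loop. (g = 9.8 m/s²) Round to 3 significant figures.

v = 22.4 m/s

Energy conservation: mgh = ½mv_top² + mg(2r)
v_top² = 2g(h − 2r) = 2(9.8)(41.8 − 16.24) = 501.0
v_top = 22.38 m/s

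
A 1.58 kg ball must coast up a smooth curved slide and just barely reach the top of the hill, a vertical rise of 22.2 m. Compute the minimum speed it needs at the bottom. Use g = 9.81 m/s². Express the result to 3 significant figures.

v = 20.9 m/s

At the top it is momentarily at rest, so all KE converts to PE: ½mv² = mgh
v = √(2gh) = √(2 × 9.81 × 22.2) = 20.87 m/s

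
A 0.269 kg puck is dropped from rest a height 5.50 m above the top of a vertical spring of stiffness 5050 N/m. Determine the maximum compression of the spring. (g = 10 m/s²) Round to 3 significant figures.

x = 0.0771 m

Measuring PE from the top of the relaxed spring, at max compression the puck has dropped H + x with zero KE, so:
mg(H + x) = ½kx²
½(5050)x² − (0.269)(10)x − (0.269)(10)(5.50) = 0
2525x² − 2.690x − 14.80 = 0
x = [2.690 + √(7.236 + 149430)]/(2 × 2525) = 0.07708 m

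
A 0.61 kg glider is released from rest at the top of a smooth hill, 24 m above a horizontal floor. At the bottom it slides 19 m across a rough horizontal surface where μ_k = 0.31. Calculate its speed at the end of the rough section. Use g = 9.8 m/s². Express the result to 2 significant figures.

v = 19 m/s

Applying the work–energy principle:
mgh = ½mv² + μ_k m g d
W_f = μ_k mg d = (0.31)(0.61)(9.8)(19) = 35.21 J
½mv² = mgh − W_f = 143.47 − 35.21 = 108.26 J
v = √(2 × 108.26/0.61) = 18.84 m/s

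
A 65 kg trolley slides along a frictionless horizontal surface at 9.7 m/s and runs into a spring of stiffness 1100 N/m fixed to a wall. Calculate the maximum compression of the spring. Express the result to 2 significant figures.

x = 2.4 m

Conservation of energy between contact and max compression: ½mv² = ½kx²
x = v√(m/k) = 9.7 × √(65/1100) = 2.358 m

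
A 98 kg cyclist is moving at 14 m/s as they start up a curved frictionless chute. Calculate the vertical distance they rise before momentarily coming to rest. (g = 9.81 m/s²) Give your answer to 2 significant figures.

h = 10 m

Setting KE at the bottom equal to PE gained: ½mv² = mgh
h = v²/(2g) = 14²/(2 × 9.81) = 9.990 m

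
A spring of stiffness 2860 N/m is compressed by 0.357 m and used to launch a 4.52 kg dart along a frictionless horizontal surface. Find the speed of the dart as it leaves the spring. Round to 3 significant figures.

The dart leaves the spring when the spring is at natural length, so ½kx² = ½mv²
v = x√(k/m) = 0.357 × √(2860/4.52) = 8.980 m/s

v = 8.98 m/s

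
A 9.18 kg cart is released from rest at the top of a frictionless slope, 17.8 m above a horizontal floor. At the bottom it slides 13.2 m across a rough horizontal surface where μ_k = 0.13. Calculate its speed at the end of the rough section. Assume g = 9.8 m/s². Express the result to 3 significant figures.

Applying the work–energy principle:
mgh = ½mv² + μ_k m g d
W_f = μ_k mg d = (0.13)(9.18)(9.8)(13.2) = 154.4 J
½mv² = mgh − W_f = 1601.4 − 154.4 = 1447.0 J
v = √(2 × 1447.0/9.18) = 17.76 m/s

v = 17.8 m/s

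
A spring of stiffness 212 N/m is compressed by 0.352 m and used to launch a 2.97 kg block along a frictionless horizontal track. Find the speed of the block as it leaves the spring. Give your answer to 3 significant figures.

v = 2.97 m/s

Conservation of energy: ½kx² = ½mv²
v = x√(k/m) = 0.352 × √(212/2.97) = 2.974 m/s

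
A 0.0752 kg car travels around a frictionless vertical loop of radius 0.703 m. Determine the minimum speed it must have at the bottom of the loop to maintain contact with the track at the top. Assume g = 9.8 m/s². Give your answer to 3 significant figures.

At the top: mg = mv_top²/r ⇒ v_top² = gr = 6.889 m²/s²
Energy from bottom to top (height 2r): ½mv_bot² = ½mv_top² + mg(2r)
v_bot² = gr + 4gr = 5gr = 34.45
v_bot = √(5gr) = 5.869 m/s

v = 5.87 m/s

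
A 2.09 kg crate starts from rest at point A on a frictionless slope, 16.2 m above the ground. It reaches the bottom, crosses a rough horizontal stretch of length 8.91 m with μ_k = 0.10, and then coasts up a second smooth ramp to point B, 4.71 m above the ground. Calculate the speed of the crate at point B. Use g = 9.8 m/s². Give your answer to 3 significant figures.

v = 14.4 m/s

Energy at A: mgh₁ = (2.09)(9.8)(16.2) = 331.81 J
Friction loss: W_f = μ_k mg d = 18.25 J
At B: ½mv² + mgh₂ = mgh₁ − W_f
½mv² = 331.81 − 18.25 − 96.470 = 217.09 J
v = √(2 × 217.09/2.09) = 14.41 m/s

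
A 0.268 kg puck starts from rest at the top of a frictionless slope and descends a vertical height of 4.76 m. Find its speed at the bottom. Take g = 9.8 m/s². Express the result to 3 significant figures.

v = 9.66 m/s

Equating total energy at the two states: mgh = ½mv²
v = √(2gh) = √(2 × 9.8 × 4.76) = √93.296 = 9.659 m/s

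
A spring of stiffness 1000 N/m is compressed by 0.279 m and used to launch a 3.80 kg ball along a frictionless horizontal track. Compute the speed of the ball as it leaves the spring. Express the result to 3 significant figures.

Conservation of energy: ½kx² = ½mv²
v = x√(k/m) = 0.279 × √(1000/3.80) = 4.526 m/s

v = 4.53 m/s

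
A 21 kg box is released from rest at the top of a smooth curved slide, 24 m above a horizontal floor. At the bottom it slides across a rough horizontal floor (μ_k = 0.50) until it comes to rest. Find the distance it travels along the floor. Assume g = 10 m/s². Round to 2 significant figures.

Energy bookkeeping (friction removes W_f = μ_k N d):
At rest all PE has been dissipated by friction: mgh = μ_k m g d
d = h/μ_k = 24/0.50 = 48.00 m

d = 48 m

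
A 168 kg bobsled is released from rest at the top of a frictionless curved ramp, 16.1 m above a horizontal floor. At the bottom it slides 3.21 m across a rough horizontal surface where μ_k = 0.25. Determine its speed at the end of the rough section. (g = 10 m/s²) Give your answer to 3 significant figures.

v = 17.5 m/s

Energy bookkeeping (friction removes W_f = μ_k N d):
mgh = ½mv² + μ_k m g d
W_f = μ_k mg d = (0.25)(168)(10)(3.21) = 1348 J
½mv² = mgh − W_f = 27048 − 1348 = 25700 J
v = √(2 × 25700/168) = 17.49 m/s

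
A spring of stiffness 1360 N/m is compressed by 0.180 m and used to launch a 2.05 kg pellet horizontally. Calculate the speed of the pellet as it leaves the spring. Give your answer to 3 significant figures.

The pellet leaves the spring when the spring is at natural length, so ½kx² = ½mv²
v = x√(k/m) = 0.180 × √(1360/2.05) = 4.636 m/s

v = 4.64 m/s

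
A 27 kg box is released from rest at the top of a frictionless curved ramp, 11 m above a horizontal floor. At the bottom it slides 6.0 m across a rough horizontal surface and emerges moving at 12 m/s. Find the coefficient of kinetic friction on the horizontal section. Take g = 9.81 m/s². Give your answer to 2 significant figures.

Applying the work–energy principle:
mgh = ½mv² + μ_k m g d
mgh = 2913.6 J; ½mv² = 1944.0 J
W_f = 2913.6 − 1944.0 = 969.6 J
μ_k = W_f/(mg·d) = 969.6/(264.9 × 6.0) = 0.6101

μ_k = 0.61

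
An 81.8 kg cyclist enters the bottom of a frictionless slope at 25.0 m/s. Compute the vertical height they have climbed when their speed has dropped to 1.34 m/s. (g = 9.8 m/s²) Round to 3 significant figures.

h = 31.8 m

Conservation of energy: ½mv₁² = ½mv₂² + mgh
h = (v₁² − v₂²)/(2g) = (25.0² − 1.34²)/(2 × 9.8) = 31.80 m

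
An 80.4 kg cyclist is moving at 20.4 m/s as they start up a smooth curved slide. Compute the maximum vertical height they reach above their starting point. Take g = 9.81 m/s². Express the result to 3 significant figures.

h = 21.2 m

By energy conservation, ½mv² = mgh
h = v²/(2g) = 20.4²/(2 × 9.81) = 21.21 m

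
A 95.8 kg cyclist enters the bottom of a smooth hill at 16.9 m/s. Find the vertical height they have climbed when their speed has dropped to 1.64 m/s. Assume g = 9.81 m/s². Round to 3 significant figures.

Energy balance between the two points: ½mv₁² = ½mv₂² + mgh
h = (v₁² − v₂²)/(2g) = (16.9² − 1.64²)/(2 × 9.81) = 14.42 m

h = 14.4 m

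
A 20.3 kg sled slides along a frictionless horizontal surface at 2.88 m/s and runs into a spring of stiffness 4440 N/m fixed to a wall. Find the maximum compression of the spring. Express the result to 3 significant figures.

All KE is stored as spring PE at maximum compression: ½mv² = ½kx²
x = v√(m/k) = 2.88 × √(20.3/4440) = 0.1947 m

x = 0.195 m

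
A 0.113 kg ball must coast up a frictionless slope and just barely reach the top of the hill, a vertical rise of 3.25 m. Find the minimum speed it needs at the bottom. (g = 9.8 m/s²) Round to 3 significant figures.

v = 7.98 m/s

At the top it is momentarily at rest, so all KE converts to PE: ½mv² = mgh
v = √(2gh) = √(2 × 9.8 × 3.25) = 7.981 m/s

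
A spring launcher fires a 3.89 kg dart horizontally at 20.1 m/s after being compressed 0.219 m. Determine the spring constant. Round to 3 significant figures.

k = 32800 N/m

Energy stored in the spring equals the launch KE: ½kx² = ½mv²
k = mv²/x² = (3.89)(20.1)²/(0.219)² = 32768 N/m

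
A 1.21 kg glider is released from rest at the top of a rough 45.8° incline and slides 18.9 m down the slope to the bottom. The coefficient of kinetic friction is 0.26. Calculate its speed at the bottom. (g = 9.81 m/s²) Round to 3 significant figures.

v = 14.1 m/s

Energy: mgh = ½mv² + W_f, with h = L sinθ and W_f = μ_k (mg cosθ) L
mgh = mgL sinθ = (1.21)(9.81)(18.9)sin45.8° = 160.84 J
W_f = μ_k mg cosθ · L = (0.26)(1.21)(9.81)cos45.8°·18.9 = 40.67 J
½mv² = 160.84 − 40.67 = 120.17 J
v = √(2 × 120.17/1.21) = 14.09 m/s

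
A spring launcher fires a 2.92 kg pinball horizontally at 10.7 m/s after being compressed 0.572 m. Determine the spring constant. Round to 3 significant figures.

k = 1020 N/m

½kx² = ½mv²
k = mv²/x² = (2.92)(10.7)²/(0.572)² = 1022 N/m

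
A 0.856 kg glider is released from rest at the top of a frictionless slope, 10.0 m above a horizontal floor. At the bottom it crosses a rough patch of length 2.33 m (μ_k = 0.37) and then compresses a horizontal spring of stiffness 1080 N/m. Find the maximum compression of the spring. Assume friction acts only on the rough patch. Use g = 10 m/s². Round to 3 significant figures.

x = 0.381 m

Initial energy: E₁ = mgh = (0.856)(10)(10.0) = 85.600 J
Friction removes W_f = μ_k mg d = (0.37)(0.856)(10)(2.33) = 7.380 J
Energy reaching the spring: E = 85.600 − 7.380 = 78.220 J
At max compression ½kx² = E ⇒ x = √(2E/k) = √(2 × 78.220/1080) = 0.3806 m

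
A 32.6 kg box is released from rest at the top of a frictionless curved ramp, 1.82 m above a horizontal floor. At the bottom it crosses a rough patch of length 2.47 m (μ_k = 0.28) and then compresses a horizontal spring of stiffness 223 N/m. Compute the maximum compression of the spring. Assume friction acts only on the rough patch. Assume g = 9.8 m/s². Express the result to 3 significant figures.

x = 1.80 m

Initial energy: E₁ = mgh = (32.6)(9.8)(1.82) = 581.45 J
Friction removes W_f = μ_k mg d = (0.28)(32.6)(9.8)(2.47) = 221.0 J
Energy reaching the spring: E = 581.45 − 221.0 = 360.50 J
At max compression ½kx² = E ⇒ x = √(2E/k) = √(2 × 360.50/223) = 1.798 m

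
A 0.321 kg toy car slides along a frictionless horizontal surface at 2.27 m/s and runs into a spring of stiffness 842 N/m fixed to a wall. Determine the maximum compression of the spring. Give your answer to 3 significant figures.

x = 0.0443 m

All KE is stored as spring PE at maximum compression: ½mv² = ½kx²
x = v√(m/k) = 2.27 × √(0.321/842) = 0.04432 m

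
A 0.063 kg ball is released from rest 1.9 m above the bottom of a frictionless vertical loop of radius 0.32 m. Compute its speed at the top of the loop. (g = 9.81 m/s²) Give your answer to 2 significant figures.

v = 5.0 m/s

Energy conservation: mgh = ½mv_top² + mg(2r)
v_top² = 2g(h − 2r) = 2(9.81)(1.9 − 0.6400) = 24.72
v_top = 4.972 m/s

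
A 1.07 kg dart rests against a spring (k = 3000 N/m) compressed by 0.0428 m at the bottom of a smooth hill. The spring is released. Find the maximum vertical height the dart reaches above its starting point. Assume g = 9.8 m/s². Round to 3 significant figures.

Energy conservation from release to the highest point: ½kx² = mgh
h = kx²/(2mg) = (3000)(0.0428)²/(2 × 1.07 × 9.8) = 0.2620 m

h = 0.262 m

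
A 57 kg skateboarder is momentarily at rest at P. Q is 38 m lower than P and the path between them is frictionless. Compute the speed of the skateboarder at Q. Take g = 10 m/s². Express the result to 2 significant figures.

Mechanical energy is conserved (no friction): mgh = ½mv²
v = √(2gh) = √(2 × 10 × 38) = √760.00 = 27.57 m/s

v = 28 m/s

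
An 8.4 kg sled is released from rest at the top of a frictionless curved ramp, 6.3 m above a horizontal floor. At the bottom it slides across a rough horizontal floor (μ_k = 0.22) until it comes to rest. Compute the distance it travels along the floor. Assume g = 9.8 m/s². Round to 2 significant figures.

d = 29 m

Energy bookkeeping (friction removes W_f = μ_k N d):
At rest all PE has been dissipated by friction: mgh = μ_k m g d
d = h/μ_k = 6.3/0.22 = 28.64 m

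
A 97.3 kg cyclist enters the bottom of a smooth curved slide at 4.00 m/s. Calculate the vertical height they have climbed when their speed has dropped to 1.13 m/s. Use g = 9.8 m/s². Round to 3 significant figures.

Conservation of energy: ½mv₁² = ½mv₂² + mgh
h = (v₁² − v₂²)/(2g) = (4.00² − 1.13²)/(2 × 9.8) = 0.7512 m

h = 0.751 m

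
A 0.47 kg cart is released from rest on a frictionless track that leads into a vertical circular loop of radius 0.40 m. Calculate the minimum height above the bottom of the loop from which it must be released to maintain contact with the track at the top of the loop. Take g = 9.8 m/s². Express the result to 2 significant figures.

h = 1.0 m

At the top, for minimum speed gravity alone supplies the centripetal force: mg = mv_top²/r ⇒ v_top² = gr = 3.920 m²/s²
Energy conservation from release height h to the top (height 2r): mgh = ½mv_top² + mg(2r)
h = v_top²/(2g) + 2r = r/2 + 2r = 5r/2 = 1.000 m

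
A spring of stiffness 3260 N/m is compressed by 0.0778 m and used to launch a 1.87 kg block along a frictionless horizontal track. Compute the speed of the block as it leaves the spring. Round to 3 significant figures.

v = 3.25 m/s

Spring PE converts entirely to kinetic energy: ½kx² = ½mv²
v = x√(k/m) = 0.0778 × √(3260/1.87) = 3.248 m/s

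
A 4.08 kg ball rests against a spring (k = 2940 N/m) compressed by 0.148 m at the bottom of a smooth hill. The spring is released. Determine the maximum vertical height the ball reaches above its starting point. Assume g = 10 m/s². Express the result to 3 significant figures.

All spring PE becomes gravitational PE at the highest point: ½kx² = mgh
h = kx²/(2mg) = (2940)(0.148)²/(2 × 4.08 × 10) = 0.7892 m

h = 0.789 m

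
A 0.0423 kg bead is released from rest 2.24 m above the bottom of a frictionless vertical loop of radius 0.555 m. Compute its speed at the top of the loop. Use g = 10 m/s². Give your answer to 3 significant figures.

v = 4.75 m/s

Energy conservation: mgh = ½mv_top² + mg(2r)
v_top² = 2g(h − 2r) = 2(10)(2.24 − 1.110) = 22.60
v_top = 4.754 m/s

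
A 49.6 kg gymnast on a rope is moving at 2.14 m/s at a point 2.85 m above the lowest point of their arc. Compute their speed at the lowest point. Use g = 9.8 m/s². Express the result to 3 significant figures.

v = 7.77 m/s

Equating total energy at the two states: ½mv₀² + mgh = ½mv²
v² = v₀² + 2gh = (2.14)² + 2(9.8)(2.85) = 60.440
v = √60.440 = 7.774 m/s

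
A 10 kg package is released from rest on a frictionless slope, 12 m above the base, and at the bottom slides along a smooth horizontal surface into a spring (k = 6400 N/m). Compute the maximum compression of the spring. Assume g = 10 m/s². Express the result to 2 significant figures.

At max compression the package is momentarily at rest: mgh = ½kx²
x = √(2mgh/k) = √(2 × 10 × 10 × 12 / 6400) = 0.6124 m

x = 0.61 m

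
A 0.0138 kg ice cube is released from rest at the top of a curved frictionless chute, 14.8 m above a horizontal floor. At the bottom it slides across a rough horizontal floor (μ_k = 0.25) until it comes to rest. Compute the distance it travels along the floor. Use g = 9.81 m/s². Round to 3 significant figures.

Applying the work–energy principle:
At rest all PE has been dissipated by friction: mgh = μ_k m g d
d = h/μ_k = 14.8/0.25 = 59.20 m

d = 59.2 m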